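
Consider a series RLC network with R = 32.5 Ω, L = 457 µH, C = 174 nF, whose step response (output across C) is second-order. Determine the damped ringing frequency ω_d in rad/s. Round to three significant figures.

For a series RLC circuit (capacitor voltage as output), ω_n = 1/√(LC) = 1/√(457 µH · 174 nF) = 112000 rad/s.
ζ = (R/2)·√(C/L) = (32.5/2)·√(174 nF/457 µH) = 0.317.
ω_d = 112000·√(1 − 0.317²) = 106000 rad/s.

ω_d ≈ 106000 rad/s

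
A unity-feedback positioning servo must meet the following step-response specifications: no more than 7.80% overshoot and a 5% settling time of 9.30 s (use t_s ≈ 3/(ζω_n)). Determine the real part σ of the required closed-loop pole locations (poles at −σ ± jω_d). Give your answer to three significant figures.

σ ≈ 0.323

The settling-time spec alone fixes σ = ζω_n = 3/t_s = 3/9.30 = 0.323.
(Overshoot then fixes ζ = 0.630 and hence ω_d = σ·√(1−ζ²)/ζ = 0.397 rad/s.)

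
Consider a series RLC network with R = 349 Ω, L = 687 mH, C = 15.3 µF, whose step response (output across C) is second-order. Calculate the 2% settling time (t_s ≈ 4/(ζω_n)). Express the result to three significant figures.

t_s ≈ 0.0157 s

For a series RLC circuit (capacitor voltage as output), ω_n = 1/√(LC) = 1/√(687 mH · 15.3 µF) = 308 rad/s.
ζ = (R/2)·√(C/L) = (349/2)·√(15.3 µF/687 mH) = 0.823.
t_s ≈ 4/(ζω_n) = 0.0157 s.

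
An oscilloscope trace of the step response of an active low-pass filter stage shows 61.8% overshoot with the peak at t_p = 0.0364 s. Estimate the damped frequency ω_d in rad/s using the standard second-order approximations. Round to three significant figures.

ω_d ≈ 86.3 rad/s

t_p = π/ω_d, so ω_d = π/0.0364 = 86.3 rad/s.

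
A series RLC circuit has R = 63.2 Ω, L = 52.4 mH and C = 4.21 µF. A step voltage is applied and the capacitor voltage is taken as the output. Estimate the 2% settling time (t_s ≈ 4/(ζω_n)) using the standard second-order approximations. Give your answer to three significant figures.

For a series RLC circuit (capacitor voltage as output), ω_n = 1/√(LC) = 1/√(52.4 mH · 4.21 µF) = 2130 rad/s.
ζ = (R/2)·√(C/L) = (63.2/2)·√(4.21 µF/52.4 mH) = 0.283.
t_s ≈ 4/(ζω_n) = 0.00663 s.

t_s ≈ 0.00663 s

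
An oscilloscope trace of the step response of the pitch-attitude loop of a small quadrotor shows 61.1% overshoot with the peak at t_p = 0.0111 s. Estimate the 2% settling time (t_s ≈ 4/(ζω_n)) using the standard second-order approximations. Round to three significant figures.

t_s ≈ 0.0901 s

From the overshoot, ζ = −ln(OS)/√(π²+ln²(OS)) = 0.155.
From t_p = π/ω_d, ω_d = π/0.0111 = 283 rad/s, so ω_n = ω_d/√(1−ζ²) = 286 rad/s.
t_s ≈ 4/(ζω_n) = 4/(0.155·286) = 0.0901 s.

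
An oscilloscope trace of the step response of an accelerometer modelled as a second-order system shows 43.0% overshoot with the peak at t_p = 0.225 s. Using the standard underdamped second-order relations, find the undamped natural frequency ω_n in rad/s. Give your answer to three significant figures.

From the overshoot, ζ = −ln(OS)/√(π²+ln²(OS)) = 0.259.
t_p = π/ω_d ⇒ ω_d = 14.0 rad/s; then ω_n = ω_d/√(1−ζ²) = 14.5 rad/s.

ω_n ≈ 14.5 rad/s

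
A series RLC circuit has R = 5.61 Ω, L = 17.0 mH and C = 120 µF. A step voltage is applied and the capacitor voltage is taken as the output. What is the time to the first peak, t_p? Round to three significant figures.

t_p ≈ 0.00462 s

For a series RLC circuit (capacitor voltage as output), ω_n = 1/√(LC) = 1/√(17.0 mH · 120 µF) = 700 rad/s.
ζ = (R/2)·√(C/L) = (5.61/2)·√(120 µF/17.0 mH) = 0.236.
ω_d = 700·√(1 − 0.236²) = 680 rad/s. t_p = π/ω_d = 0.00462 s.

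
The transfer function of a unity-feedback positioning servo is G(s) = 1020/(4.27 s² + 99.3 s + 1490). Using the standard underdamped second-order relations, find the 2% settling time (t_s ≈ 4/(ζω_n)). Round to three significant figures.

Dividing through by 4.27: denominator becomes s² + 23.26 s + 348.9.
So ω_n = √348.9 = 18.7 rad/s and ζ = 23.26/(2·18.7) = 0.622.
t_s ≈ 4/(ζω_n) = 0.344 s.

t_s ≈ 0.344 s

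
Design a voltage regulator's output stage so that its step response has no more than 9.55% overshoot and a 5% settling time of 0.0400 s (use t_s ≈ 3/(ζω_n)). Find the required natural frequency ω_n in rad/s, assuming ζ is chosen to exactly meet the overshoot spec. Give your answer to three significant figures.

ω_n ≈ 125 rad/s

ζ = −ln(OS)/√(π² + (ln OS)²). With OS = 0.0955, ln OS = −2.349 and ζ = 2.349/3.922 = 0.599.
From t_s ≈ 3/(ζω_n): ω_n = 3/(ζ·t_s) = 3/(0.599·0.0400) = 125 rad/s.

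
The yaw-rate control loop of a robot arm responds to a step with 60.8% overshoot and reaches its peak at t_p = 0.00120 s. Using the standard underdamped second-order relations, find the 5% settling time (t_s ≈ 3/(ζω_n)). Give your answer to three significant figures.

t_s ≈ 0.00724 s

The overshoot fixes ζ = −ln(OS)/√(π²+ln²(OS)) = 0.156.
From t_p = π/ω_d, ω_d = π/0.00120 = 2620 rad/s, so ω_n = ω_d/√(1−ζ²) = 2650 rad/s.
t_s ≈ 3/(ζω_n) = 3/(0.156·2650) = 0.00724 s.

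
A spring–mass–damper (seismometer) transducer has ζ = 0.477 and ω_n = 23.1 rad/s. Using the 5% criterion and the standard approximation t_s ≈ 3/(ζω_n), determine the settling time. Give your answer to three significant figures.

t_s ≈ 3/(ζω_n) = 3/(0.477 × 23.1) = 0.272 s.

t_s ≈ 0.272 s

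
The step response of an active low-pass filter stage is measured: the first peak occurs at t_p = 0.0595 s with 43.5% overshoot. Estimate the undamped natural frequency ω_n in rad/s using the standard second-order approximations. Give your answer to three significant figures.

ζ from %OS: ζ = |ln 0.435|/√(π²+ln²0.435) = 0.256.
t_p = π/ω_d ⇒ ω_d = 52.8 rad/s; then ω_n = ω_d/√(1−ζ²) = 54.6 rad/s.

ω_n ≈ 54.6 rad/s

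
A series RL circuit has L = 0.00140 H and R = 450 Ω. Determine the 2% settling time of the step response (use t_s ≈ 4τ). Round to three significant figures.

t_s ≈ 0.0000124 s

τ = L/R = 0.00140/450 = 0.00000311 s.
t_s ≈ 4τ = 0.0000124 s.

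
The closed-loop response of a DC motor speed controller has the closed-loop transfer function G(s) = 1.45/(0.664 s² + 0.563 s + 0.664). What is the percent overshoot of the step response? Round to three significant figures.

Dividing through by 0.664: denominator becomes s² + 0.8479 s + 1.000.
So ω_n = √1.000 = 1.00 rad/s and ζ = 0.8479/(2·1.00) = 0.424.
Overshoot: exp(−π·0.424/√(1−0.424²)) = 0.230, i.e. 23.0%.

%OS ≈ 23.0%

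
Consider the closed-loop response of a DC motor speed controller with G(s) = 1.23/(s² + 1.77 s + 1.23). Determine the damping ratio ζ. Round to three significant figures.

Matching coefficients with s² + 2ζω_n s + ω_n² gives ω_n² = 1.23 ⇒ ω_n = 1.11 rad/s, and ζ = 1.77/(2ω_n) = 0.798.

ζ ≈ 0.798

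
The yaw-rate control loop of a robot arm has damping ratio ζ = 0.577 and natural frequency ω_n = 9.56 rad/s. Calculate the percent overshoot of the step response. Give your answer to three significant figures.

For an underdamped second-order system, %OS = 100·exp(−πζ/√(1−ζ²)).
πζ/√(1−ζ²) = π·0.577/√(1−0.333) = 2.219, so %OS = 100·e^(−2.219) = 10.9%.

%OS ≈ 10.9%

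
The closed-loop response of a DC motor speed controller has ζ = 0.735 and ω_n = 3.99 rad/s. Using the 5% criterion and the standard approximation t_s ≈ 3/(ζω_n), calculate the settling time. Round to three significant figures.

t_s ≈ 1.02 s

t_s ≈ 3/(ζω_n) = 3/(0.735 × 3.99) = 1.02 s.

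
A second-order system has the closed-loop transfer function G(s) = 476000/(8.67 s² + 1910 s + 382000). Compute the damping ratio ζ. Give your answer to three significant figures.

ζ ≈ 0.525

Dividing through by 8.67: denominator becomes s² + 220.3 s + 44060.
So ω_n = √44060 = 210 rad/s and ζ = 220.3/(2·210) = 0.525.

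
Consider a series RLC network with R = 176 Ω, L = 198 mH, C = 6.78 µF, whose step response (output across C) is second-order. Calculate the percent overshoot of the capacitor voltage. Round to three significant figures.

%OS ≈ 15.1%

For a series RLC circuit (capacitor voltage as output), ω_n = 1/√(LC) = 1/√(198 mH · 6.78 µF) = 863 rad/s.
ζ = (R/2)·√(C/L) = (176/2)·√(6.78 µF/198 mH) = 0.515.
Overshoot: exp(−π·0.515/√(1−0.515²)) = 0.151, i.e. 15.1%.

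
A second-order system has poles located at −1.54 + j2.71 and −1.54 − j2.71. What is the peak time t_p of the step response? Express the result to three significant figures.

t_p ≈ 1.16 s

t_p = π/ω_d with ω_d = 2.71 (the imaginary part), so t_p = 1.16 s.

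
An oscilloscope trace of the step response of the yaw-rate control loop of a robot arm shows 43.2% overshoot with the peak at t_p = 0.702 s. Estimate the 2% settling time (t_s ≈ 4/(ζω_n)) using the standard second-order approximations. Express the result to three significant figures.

The overshoot fixes ζ = −ln(OS)/√(π²+ln²(OS)) = 0.258.
From t_p = π/ω_d, ω_d = π/0.702 = 4.48 rad/s, so ω_n = ω_d/√(1−ζ²) = 4.63 rad/s.
t_s ≈ 4/(ζω_n) = 4/(0.258·4.63) = 3.35 s.

t_s ≈ 3.35 s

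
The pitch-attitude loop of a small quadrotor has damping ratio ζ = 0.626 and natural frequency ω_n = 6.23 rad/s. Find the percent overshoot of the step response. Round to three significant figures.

For an underdamped second-order system, %OS = 100·exp(−πζ/√(1−ζ²)).
πζ/√(1−ζ²) = π·0.626/√(1−0.392) = 2.522, so %OS = 100·e^(−2.522) = 8.03%.

%OS ≈ 8.03%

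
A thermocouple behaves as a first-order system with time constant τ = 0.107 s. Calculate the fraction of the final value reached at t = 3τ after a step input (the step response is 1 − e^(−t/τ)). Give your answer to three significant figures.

y(t)/y_∞ = 1 − e^(−t/τ) = 1 − e^(−3) = 1 − e^(−3.00) = 0.950.

y/y_∞ ≈ 0.950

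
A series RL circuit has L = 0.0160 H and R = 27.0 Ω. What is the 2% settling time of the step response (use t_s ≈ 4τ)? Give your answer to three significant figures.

t_s ≈ 0.00237 s

τ = L/R = 0.0160/27.0 = 0.000593 s.
t_s ≈ 4τ = 0.00237 s.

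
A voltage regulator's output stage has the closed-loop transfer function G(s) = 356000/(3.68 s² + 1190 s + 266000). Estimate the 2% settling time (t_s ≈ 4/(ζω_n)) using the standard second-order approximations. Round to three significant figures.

t_s ≈ 0.0247 s

Dividing through by 3.68: denominator becomes s² + 323.4 s + 72280.
So ω_n = √72280 = 269 rad/s and ζ = 323.4/(2·269) = 0.601.
t_s ≈ 4/(ζω_n) = 0.0247 s.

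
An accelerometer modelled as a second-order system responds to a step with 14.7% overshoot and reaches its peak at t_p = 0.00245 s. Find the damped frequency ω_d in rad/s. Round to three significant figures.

ω_d ≈ 1280 rad/s

t_p = π/ω_d, so ω_d = π/0.00245 = 1280 rad/s.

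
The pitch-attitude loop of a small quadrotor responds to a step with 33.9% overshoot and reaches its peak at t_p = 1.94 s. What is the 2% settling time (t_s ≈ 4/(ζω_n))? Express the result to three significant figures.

t_s ≈ 7.17 s

The overshoot fixes ζ = −ln(OS)/√(π²+ln²(OS)) = 0.326.
t_p = π/ω_d ⇒ ω_d = 1.62 rad/s; then ω_n = ω_d/√(1−ζ²) = 1.71 rad/s.
t_s ≈ 4/(ζω_n) = 4/(0.326·1.71) = 7.17 s.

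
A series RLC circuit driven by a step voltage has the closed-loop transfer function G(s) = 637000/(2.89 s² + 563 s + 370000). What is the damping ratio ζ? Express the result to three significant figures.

ζ ≈ 0.272

Dividing through by 2.89: denominator becomes s² + 194.8 s + 128000.
So ω_n = √128000 = 358 rad/s and ζ = 194.8/(2·358) = 0.272.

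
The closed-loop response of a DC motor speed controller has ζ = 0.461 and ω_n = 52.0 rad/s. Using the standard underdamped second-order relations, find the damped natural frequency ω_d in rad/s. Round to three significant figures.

ω_d = ω_n√(1−ζ²) = 52.0·√0.787 = 46.1 rad/s.

ω_d ≈ 46.1 rad/s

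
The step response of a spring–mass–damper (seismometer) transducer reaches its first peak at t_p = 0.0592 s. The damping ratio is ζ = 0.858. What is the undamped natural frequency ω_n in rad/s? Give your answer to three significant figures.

Peak time t_p = π/ω_d, so ω_d = π/t_p = π/0.0592 = 53.1 rad/s.
ω_n = ω_d/√(1−ζ²) = 53.1/√0.264 = 103 rad/s.

ω_n ≈ 103 rad/s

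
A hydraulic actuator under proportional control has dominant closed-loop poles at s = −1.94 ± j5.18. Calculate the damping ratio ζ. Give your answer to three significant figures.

ζ ≈ 0.351

With σ = 1.94, ω_d = 5.18: ω_n = √(σ²+ω_d²) = 5.53 rad/s, ζ = σ/ω_n = 0.351.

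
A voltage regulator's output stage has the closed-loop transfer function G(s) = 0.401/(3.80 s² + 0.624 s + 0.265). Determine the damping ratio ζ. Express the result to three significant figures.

Dividing through by 3.80: denominator becomes s² + 0.1642 s + 0.06974.
So ω_n = √0.06974 = 0.264 rad/s and ζ = 0.1642/(2·0.264) = 0.311.

ζ ≈ 0.311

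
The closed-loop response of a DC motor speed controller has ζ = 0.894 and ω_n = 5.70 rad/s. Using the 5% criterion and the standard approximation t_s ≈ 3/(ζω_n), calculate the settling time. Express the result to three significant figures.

t_s ≈ 3/(ζω_n) = 3/(0.894 × 5.70) = 0.589 s.

t_s ≈ 0.589 s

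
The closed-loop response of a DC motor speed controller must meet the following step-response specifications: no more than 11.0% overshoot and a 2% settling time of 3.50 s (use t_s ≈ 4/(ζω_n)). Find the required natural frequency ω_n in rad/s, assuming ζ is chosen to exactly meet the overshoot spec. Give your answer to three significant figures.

ζ = −ln(OS)/√(π² + (ln OS)²). With OS = 0.110, ln OS = −2.207 and ζ = 2.207/3.839 = 0.575.
From t_s ≈ 4/(ζω_n): ω_n = 4/(ζ·t_s) = 4/(0.575·3.50) = 1.99 rad/s.

ω_n ≈ 1.99 rad/s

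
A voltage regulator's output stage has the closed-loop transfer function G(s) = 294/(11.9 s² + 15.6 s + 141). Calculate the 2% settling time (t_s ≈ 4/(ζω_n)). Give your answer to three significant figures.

t_s ≈ 6.10 s

Dividing through by 11.9: denominator becomes s² + 1.311 s + 11.85.
So ω_n = √11.85 = 3.44 rad/s and ζ = 1.311/(2·3.44) = 0.190.
t_s ≈ 4/(ζω_n) = 6.10 s.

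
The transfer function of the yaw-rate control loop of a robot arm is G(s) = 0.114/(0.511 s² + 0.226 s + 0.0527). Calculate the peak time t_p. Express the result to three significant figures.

Dividing through by 0.511: denominator becomes s² + 0.4423 s + 0.1031.
So ω_n = √0.1031 = 0.321 rad/s and ζ = 0.4423/(2·0.321) = 0.689.
ω_d = ω_n√(1−ζ²) = 0.233 rad/s. t_p = π/ω_d = 13.5 s.

t_p ≈ 13.5 s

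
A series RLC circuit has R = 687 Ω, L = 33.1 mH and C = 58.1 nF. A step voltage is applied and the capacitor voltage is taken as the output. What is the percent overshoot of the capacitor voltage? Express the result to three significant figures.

For a series RLC circuit (capacitor voltage as output), ω_n = 1/√(LC) = 1/√(33.1 mH · 58.1 nF) = 22800 rad/s.
ζ = (R/2)·√(C/L) = (687/2)·√(58.1 nF/33.1 mH) = 0.455.
Overshoot: exp(−π·0.455/√(1−0.455²)) = 0.201, i.e. 20.1%.

%OS ≈ 20.1%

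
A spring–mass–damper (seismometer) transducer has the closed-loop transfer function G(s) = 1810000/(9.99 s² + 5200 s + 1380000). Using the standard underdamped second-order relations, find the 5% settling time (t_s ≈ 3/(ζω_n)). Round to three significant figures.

t_s ≈ 0.0115 s

Dividing through by 9.99: denominator becomes s² + 520.5 s + 138100.
So ω_n = √138100 = 372 rad/s and ζ = 520.5/(2·372) = 0.700.
t_s ≈ 3/(ζω_n) = 0.0115 s.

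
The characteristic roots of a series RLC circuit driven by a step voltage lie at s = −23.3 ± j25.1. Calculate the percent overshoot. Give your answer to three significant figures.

%OS ≈ 5.41%

The poles are at −σ ± jω_d with σ = 23.3 and ω_d = 25.1, so ω_n = √(σ²+ω_d²) = 34.2 rad/s and ζ = σ/ω_n = 0.680.
Overshoot: exp(−π·0.680/√(1−0.680²)) = 0.0541, i.e. 5.41%.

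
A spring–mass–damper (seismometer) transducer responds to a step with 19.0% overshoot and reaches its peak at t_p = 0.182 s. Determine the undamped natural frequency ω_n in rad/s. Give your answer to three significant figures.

ω_n ≈ 19.5 rad/s

ζ from %OS: ζ = |ln 0.190|/√(π²+ln²0.190) = 0.467.
t_p = π/ω_d ⇒ ω_d = 17.3 rad/s; then ω_n = ω_d/√(1−ζ²) = 19.5 rad/s.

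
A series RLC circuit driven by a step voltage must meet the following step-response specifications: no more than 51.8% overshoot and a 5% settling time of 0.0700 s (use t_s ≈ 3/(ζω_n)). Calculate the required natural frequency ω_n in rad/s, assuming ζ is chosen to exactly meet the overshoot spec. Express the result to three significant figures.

ζ = −ln(OS)/√(π² + (ln OS)²). With OS = 0.518, ln OS = −0.6578 and ζ = 0.6578/3.210 = 0.205.
From t_s ≈ 3/(ζω_n): ω_n = 3/(ζ·t_s) = 3/(0.205·0.0700) = 209 rad/s.

ω_n ≈ 209 rad/s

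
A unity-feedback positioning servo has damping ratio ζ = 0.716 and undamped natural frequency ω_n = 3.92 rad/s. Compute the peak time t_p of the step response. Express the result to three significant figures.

t_p ≈ 1.15 s

The damped frequency is ω_d = ω_n√(1−ζ²) = 3.92·√(1−0.513) = 2.74 rad/s.
Peak time t_p = π/ω_d = π/2.74 = 1.15 s.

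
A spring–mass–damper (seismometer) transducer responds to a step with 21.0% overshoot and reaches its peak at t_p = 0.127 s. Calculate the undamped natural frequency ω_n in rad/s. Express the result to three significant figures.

ζ from %OS: ζ = |ln 0.210|/√(π²+ln²0.210) = 0.445.
t_p = π/ω_d ⇒ ω_d = 24.7 rad/s; then ω_n = ω_d/√(1−ζ²) = 27.6 rad/s.

ω_n ≈ 27.6 rad/s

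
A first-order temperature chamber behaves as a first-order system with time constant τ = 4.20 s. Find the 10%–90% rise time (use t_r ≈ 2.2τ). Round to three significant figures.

t_r ≈ 9.24 s

t_r ≈ 2.2τ = 9.24 s.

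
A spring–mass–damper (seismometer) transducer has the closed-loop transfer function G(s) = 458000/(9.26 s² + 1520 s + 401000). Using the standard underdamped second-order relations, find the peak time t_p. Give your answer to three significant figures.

Dividing through by 9.26: denominator becomes s² + 164.1 s + 43300.
So ω_n = √43300 = 208 rad/s and ζ = 164.1/(2·208) = 0.394.
ω_d = ω_n√(1−ζ²) = 191 rad/s. t_p = π/ω_d = 0.0164 s.

t_p ≈ 0.0164 s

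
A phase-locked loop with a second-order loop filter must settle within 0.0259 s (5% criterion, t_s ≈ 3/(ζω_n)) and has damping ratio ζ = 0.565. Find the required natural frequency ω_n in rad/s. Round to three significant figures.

Rearranging t_s ≈ 3/(ζω_n) gives ω_n = 3/(ζ·t_s) = 3/(0.565 × 0.0259) = 205 rad/s.

ω_n ≈ 205 rad/s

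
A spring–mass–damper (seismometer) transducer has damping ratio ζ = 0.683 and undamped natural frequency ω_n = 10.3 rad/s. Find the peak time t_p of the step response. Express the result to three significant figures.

t_p ≈ 0.418 s

The damped frequency is ω_d = ω_n√(1−ζ²) = 10.3·√(1−0.466) = 7.52 rad/s.
Peak time t_p = π/ω_d = π/7.52 = 0.418 s.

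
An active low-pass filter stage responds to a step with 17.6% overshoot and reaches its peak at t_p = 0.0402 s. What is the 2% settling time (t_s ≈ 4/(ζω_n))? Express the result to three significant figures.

The overshoot fixes ζ = −ln(OS)/√(π²+ln²(OS)) = 0.484.
t_p = π/ω_d ⇒ ω_d = 78.1 rad/s; then ω_n = ω_d/√(1−ζ²) = 89.3 rad/s.
t_s ≈ 4/(ζω_n) = 4/(0.484·89.3) = 0.0926 s.

t_s ≈ 0.0926 s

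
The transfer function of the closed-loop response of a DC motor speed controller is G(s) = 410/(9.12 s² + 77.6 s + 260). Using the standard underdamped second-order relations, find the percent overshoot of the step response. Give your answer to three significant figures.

Dividing through by 9.12: denominator becomes s² + 8.509 s + 28.51.
So ω_n = √28.51 = 5.34 rad/s and ζ = 8.509/(2·5.34) = 0.797.
%OS = 100·exp(−πζ/√(1−ζ²)) = 1.59%.

%OS ≈ 1.59%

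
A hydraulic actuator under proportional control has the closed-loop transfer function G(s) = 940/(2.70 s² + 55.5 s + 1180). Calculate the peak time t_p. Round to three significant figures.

t_p ≈ 0.173 s

Dividing through by 2.70: denominator becomes s² + 20.56 s + 437.0.
So ω_n = √437.0 = 20.9 rad/s and ζ = 20.56/(2·20.9) = 0.492.
ω_d = ω_n√(1−ζ²) = 18.2 rad/s. t_p = π/ω_d = 0.173 s.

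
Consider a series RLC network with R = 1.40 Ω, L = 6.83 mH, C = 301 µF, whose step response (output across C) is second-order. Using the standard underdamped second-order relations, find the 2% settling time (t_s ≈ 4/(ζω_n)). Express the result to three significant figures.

t_s ≈ 0.0390 s

For a series RLC circuit (capacitor voltage as output), ω_n = 1/√(LC) = 1/√(6.83 mH · 301 µF) = 697 rad/s.
ζ = (R/2)·√(C/L) = (1.40/2)·√(301 µF/6.83 mH) = 0.147.
t_s ≈ 4/(ζω_n) = 0.0390 s.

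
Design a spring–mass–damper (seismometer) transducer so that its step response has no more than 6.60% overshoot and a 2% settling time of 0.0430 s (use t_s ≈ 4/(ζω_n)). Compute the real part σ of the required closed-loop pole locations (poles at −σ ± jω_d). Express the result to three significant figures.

The settling-time spec alone fixes σ = ζω_n = 4/t_s = 4/0.0430 = 93.0.
(Overshoot then fixes ζ = 0.654 and hence ω_d = σ·√(1−ζ²)/ζ = 108 rad/s.)

σ ≈ 93.0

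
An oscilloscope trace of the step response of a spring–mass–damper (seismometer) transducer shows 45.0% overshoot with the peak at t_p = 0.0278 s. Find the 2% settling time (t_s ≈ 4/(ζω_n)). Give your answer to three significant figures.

t_s ≈ 0.139 s

ζ from %OS: ζ = |ln 0.450|/√(π²+ln²0.450) = 0.246.
t_p = π/ω_d ⇒ ω_d = 113 rad/s; then ω_n = ω_d/√(1−ζ²) = 117 rad/s.
t_s ≈ 4/(ζω_n) = 4/(0.246·117) = 0.139 s.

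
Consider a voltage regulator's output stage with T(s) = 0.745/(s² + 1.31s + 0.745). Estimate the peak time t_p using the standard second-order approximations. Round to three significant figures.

t_p ≈ 5.59 s

Matching coefficients with s² + 2ζω_n s + ω_n² gives ω_n² = 0.745 ⇒ ω_n = 0.863 rad/s, and ζ = 1.31/(2ω_n) = 0.759.
The damped frequency ω_d = ω_n√(1−ζ²) = 0.562 rad/s. Then t_p = π/ω_d = 5.59 s.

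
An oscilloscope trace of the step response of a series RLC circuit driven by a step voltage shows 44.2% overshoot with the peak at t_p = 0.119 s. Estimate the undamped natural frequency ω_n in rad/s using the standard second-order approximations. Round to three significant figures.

ω_n ≈ 27.3 rad/s

The overshoot fixes ζ = −ln(OS)/√(π²+ln²(OS)) = 0.252.
From t_p = π/ω_d, ω_d = π/0.119 = 26.4 rad/s, so ω_n = ω_d/√(1−ζ²) = 27.3 rad/s.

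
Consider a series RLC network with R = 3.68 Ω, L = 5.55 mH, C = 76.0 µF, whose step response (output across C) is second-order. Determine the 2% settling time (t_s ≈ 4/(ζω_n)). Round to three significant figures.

t_s ≈ 0.0121 s

For a series RLC circuit (capacitor voltage as output), ω_n = 1/√(LC) = 1/√(5.55 mH · 76.0 µF) = 1540 rad/s.
ζ = (R/2)·√(C/L) = (3.68/2)·√(76.0 µF/5.55 mH) = 0.215.
t_s ≈ 4/(ζω_n) = 0.0121 s.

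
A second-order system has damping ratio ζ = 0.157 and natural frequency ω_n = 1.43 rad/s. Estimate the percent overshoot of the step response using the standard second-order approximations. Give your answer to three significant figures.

%OS ≈ 60.7%

For an underdamped second-order system, %OS = 100·exp(−πζ/√(1−ζ²)).
πζ/√(1−ζ²) = π·0.157/√(1−0.0246) = 0.4994, so %OS = 100·e^(−0.4994) = 60.7%.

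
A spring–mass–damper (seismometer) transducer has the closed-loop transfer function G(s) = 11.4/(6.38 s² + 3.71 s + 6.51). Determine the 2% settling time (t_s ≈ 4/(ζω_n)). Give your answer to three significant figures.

Dividing through by 6.38: denominator becomes s² + 0.5815 s + 1.020.
So ω_n = √1.020 = 1.01 rad/s and ζ = 0.5815/(2·1.01) = 0.288.
t_s ≈ 4/(ζω_n) = 13.8 s.

t_s ≈ 13.8 s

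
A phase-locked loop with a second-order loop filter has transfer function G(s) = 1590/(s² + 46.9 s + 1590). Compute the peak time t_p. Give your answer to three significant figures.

Matching coefficients with s² + 2ζω_n s + ω_n² gives ω_n² = 1590 ⇒ ω_n = 39.9 rad/s, and ζ = 46.9/(2ω_n) = 0.588.
ω_d = ω_n√(1−ζ²) = 32.3 rad/s. Then t_p = π/ω_d = 0.0974 s.

t_p ≈ 0.0974 s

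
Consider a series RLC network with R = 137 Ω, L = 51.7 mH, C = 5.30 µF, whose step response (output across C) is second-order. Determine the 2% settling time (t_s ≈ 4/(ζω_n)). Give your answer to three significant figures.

For a series RLC circuit (capacitor voltage as output), ω_n = 1/√(LC) = 1/√(51.7 mH · 5.30 µF) = 1910 rad/s.
ζ = (R/2)·√(C/L) = (137/2)·√(5.30 µF/51.7 mH) = 0.694.
t_s ≈ 4/(ζω_n) = 0.00302 s.

t_s ≈ 0.00302 s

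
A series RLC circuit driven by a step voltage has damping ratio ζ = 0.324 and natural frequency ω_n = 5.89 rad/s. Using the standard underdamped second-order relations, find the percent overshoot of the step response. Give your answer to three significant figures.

For an underdamped second-order system, %OS = 100·exp(−πζ/√(1−ζ²)).
πζ/√(1−ζ²) = π·0.324/√(1−0.105) = 1.076, so %OS = 100·e^(−1.076) = 34.1%.

%OS ≈ 34.1%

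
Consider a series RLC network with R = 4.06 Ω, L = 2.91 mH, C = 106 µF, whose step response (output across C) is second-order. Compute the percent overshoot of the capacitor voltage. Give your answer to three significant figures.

%OS ≈ 26.7%

For a series RLC circuit (capacitor voltage as output), ω_n = 1/√(LC) = 1/√(2.91 mH · 106 µF) = 1800 rad/s.
ζ = (R/2)·√(C/L) = (4.06/2)·√(106 µF/2.91 mH) = 0.387.
Overshoot: exp(−π·0.387/√(1−0.387²)) = 0.267, i.e. 26.7%.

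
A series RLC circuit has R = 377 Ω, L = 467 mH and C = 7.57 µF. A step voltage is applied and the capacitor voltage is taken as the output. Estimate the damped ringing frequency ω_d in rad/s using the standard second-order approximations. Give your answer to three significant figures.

ω_d ≈ 346 rad/s

For a series RLC circuit (capacitor voltage as output), ω_n = 1/√(LC) = 1/√(467 mH · 7.57 µF) = 532 rad/s.
ζ = (R/2)·√(C/L) = (377/2)·√(7.57 µF/467 mH) = 0.759.
The damped frequency ω_d = ω_n√(1−ζ²) = 346 rad/s.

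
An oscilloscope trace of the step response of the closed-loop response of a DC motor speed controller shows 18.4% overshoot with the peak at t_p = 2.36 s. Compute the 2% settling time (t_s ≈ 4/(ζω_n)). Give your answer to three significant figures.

t_s ≈ 5.58 s

ζ from %OS: ζ = |ln 0.184|/√(π²+ln²0.184) = 0.474.
From t_p = π/ω_d, ω_d = π/2.36 = 1.33 rad/s, so ω_n = ω_d/√(1−ζ²) = 1.51 rad/s.
t_s ≈ 4/(ζω_n) = 4/(0.474·1.51) = 5.58 s.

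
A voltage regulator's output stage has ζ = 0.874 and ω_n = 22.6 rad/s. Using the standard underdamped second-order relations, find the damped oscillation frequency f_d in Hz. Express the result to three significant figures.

ω_d = ω_n√(1−ζ²) = 22.6·√0.236 = 11.0 rad/s.
f_d = ω_d/(2π) = 1.75 Hz.

f_d ≈ 1.75 Hz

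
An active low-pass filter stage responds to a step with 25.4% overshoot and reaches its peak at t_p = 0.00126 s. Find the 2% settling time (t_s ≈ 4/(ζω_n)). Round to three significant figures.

The overshoot fixes ζ = −ln(OS)/√(π²+ln²(OS)) = 0.400.
From t_p = π/ω_d, ω_d = π/0.00126 = 2490 rad/s, so ω_n = ω_d/√(1−ζ²) = 2720 rad/s.
t_s ≈ 4/(ζω_n) = 4/(0.400·2720) = 0.00368 s.

t_s ≈ 0.00368 s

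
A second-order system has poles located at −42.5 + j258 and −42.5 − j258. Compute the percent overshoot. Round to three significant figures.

%OS ≈ 59.6%

The poles are at −σ ± jω_d with σ = 42.5 and ω_d = 258, so ω_n = √(σ²+ω_d²) = 261 rad/s and ζ = σ/ω_n = 0.163.
Overshoot: exp(−π·0.163/√(1−0.163²)) = 0.596, i.e. 59.6%.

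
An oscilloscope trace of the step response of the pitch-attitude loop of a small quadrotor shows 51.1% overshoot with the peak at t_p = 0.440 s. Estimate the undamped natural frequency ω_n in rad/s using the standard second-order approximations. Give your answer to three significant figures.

The overshoot fixes ζ = −ln(OS)/√(π²+ln²(OS)) = 0.209.
From t_p = π/ω_d, ω_d = π/0.440 = 7.14 rad/s, so ω_n = ω_d/√(1−ζ²) = 7.30 rad/s.

ω_n ≈ 7.30 rad/s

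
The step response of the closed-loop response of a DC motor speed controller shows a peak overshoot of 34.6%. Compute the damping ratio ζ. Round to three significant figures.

ζ ≈ 0.320

Inverting the overshoot relation: ζ = |ln 0.346|/√(π² + ln²0.346) = 0.320.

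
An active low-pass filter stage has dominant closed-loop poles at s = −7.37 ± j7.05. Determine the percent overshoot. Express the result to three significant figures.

%OS ≈ 3.75%

|pole| = ω_n = √(7.37² + 7.05²) = 10.2 rad/s; ζ = cos θ = σ/ω_n = 0.723.
Overshoot: exp(−π·0.723/√(1−0.723²)) = 0.0375, i.e. 3.75%.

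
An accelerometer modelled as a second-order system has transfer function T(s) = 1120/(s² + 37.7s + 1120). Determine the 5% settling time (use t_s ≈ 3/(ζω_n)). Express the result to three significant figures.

t_s ≈ 0.159 s

Comparing the denominator to s² + 2ζω_n s + ω_n²: ω_n = √1120 = 33.5 rad/s, and 2ζω_n = 37.7 so ζ = 37.7/(2·33.5) = 0.563.
t_s ≈ 3/(ζω_n) = 3/(0.563·33.5) = 0.159 s.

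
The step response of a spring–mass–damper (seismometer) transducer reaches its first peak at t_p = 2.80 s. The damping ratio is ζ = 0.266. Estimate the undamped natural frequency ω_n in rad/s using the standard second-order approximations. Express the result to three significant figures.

ω_n ≈ 1.16 rad/s

Peak time t_p = π/ω_d, so ω_d = π/t_p = π/2.80 = 1.12 rad/s.
ω_n = ω_d/√(1−ζ²) = 1.12/√0.929 = 1.16 rad/s.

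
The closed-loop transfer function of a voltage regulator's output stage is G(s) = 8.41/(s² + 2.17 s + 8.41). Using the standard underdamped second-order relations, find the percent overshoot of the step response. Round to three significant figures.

Matching coefficients with s² + 2ζω_n s + ω_n² gives ω_n² = 8.41 ⇒ ω_n = 2.90 rad/s, and ζ = 2.17/(2ω_n) = 0.374.
%OS = 100 e^{−πζ/√(1−ζ²)} with ζ = 0.374 gives 28.2%.

%OS ≈ 28.2%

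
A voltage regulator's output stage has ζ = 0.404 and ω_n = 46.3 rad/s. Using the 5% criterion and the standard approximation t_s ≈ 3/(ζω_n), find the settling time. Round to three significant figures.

t_s ≈ 0.160 s

t_s ≈ 3/(ζω_n) = 3/(0.404 × 46.3) = 0.160 s.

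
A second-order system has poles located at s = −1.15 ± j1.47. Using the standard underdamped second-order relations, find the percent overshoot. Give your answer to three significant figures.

%OS ≈ 8.56%

|pole| = ω_n = √(1.15² + 1.47²) = 1.87 rad/s; ζ = cos θ = σ/ω_n = 0.616.
%OS = 100 e^{−πζ/√(1−ζ²)} with ζ = 0.616 gives 8.56%.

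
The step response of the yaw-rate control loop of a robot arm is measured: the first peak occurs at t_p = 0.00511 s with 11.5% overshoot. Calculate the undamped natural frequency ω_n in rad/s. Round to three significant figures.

ζ from %OS: ζ = |ln 0.115|/√(π²+ln²0.115) = 0.567.
From t_p = π/ω_d, ω_d = π/0.00511 = 615 rad/s, so ω_n = ω_d/√(1−ζ²) = 746 rad/s.

ω_n ≈ 746 rad/s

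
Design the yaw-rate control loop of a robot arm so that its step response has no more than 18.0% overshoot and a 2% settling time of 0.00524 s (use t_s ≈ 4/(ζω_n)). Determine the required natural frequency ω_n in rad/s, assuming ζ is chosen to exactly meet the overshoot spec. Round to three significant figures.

ω_n ≈ 1590 rad/s

ζ = −ln(OS)/√(π² + (ln OS)²). With OS = 0.180, ln OS = −1.715 and ζ = 1.715/3.579 = 0.479.
Then ω_n = 4/(ζ t_s) = 4/(0.479 × 0.00524) = 1590 rad/s.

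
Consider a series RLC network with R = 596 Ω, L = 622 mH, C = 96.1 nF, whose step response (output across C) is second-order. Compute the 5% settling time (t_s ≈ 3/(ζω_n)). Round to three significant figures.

For a series RLC circuit (capacitor voltage as output), ω_n = 1/√(LC) = 1/√(622 mH · 96.1 nF) = 4090 rad/s.
ζ = (R/2)·√(C/L) = (596/2)·√(96.1 nF/622 mH) = 0.117.
t_s ≈ 3/(ζω_n) = 0.00626 s.

t_s ≈ 0.00626 s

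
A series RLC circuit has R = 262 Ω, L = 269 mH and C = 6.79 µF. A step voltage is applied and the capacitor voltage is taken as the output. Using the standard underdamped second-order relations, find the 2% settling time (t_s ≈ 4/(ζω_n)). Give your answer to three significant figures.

t_s ≈ 0.00821 s

For a series RLC circuit (capacitor voltage as output), ω_n = 1/√(LC) = 1/√(269 mH · 6.79 µF) = 740 rad/s.
ζ = (R/2)·√(C/L) = (262/2)·√(6.79 µF/269 mH) = 0.658.
t_s ≈ 4/(ζω_n) = 0.00821 s.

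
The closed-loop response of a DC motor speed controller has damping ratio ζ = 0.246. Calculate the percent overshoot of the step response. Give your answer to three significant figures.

For an underdamped second-order system, %OS = 100·exp(−πζ/√(1−ζ²)).
πζ/√(1−ζ²) = π·0.246/√(1−0.0605) = 0.7973, so %OS = 100·e^(−0.7973) = 45.1%.

%OS ≈ 45.1%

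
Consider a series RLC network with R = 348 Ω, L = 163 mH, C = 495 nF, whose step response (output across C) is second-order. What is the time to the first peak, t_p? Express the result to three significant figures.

For a series RLC circuit (capacitor voltage as output), ω_n = 1/√(LC) = 1/√(163 mH · 495 nF) = 3520 rad/s.
ζ = (R/2)·√(C/L) = (348/2)·√(495 nF/163 mH) = 0.303.
The damped frequency ω_d = ω_n√(1−ζ²) = 3350 rad/s. t_p = π/ω_d = 0.000936 s.

t_p ≈ 0.000936 s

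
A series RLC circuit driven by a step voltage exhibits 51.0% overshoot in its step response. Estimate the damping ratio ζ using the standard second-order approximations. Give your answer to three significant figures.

ζ ≈ 0.210

ζ = −ln(OS)/√(π² + (ln OS)²). With OS = 0.510, ln OS = −0.6733 and ζ = 0.6733/3.213 = 0.210.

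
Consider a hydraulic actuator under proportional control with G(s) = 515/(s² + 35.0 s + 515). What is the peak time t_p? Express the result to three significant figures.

t_p ≈ 0.217 s

Matching coefficients with s² + 2ζω_n s + ω_n² gives ω_n² = 515 ⇒ ω_n = 22.7 rad/s, and ζ = 35.0/(2ω_n) = 0.771.
ω_d = ω_n√(1−ζ²) = 14.4 rad/s. Then t_p = π/ω_d = 0.217 s.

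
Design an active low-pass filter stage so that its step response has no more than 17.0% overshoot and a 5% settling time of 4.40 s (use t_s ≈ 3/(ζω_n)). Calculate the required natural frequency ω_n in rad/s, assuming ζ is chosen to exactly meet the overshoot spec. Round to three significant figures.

ω_n ≈ 1.39 rad/s

Inverting the overshoot relation: ζ = |ln 0.170|/√(π² + ln²0.170) = 0.491.
From t_s ≈ 3/(ζω_n): ω_n = 3/(ζ·t_s) = 3/(0.491·4.40) = 1.39 rad/s.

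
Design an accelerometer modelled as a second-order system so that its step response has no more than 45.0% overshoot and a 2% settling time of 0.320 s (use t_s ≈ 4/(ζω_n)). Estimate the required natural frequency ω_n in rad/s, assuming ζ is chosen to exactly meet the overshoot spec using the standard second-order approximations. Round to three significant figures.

ζ = −ln(OS)/√(π² + (ln OS)²). With OS = 0.450, ln OS = −0.7985 and ζ = 0.7985/3.241 = 0.246.
From t_s ≈ 4/(ζω_n): ω_n = 4/(ζ·t_s) = 4/(0.246·0.320) = 50.7 rad/s.

ω_n ≈ 50.7 rad/s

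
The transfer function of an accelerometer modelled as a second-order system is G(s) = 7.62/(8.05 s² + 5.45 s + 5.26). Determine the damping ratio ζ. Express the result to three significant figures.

ζ ≈ 0.419

Dividing through by 8.05: denominator becomes s² + 0.6770 s + 0.6534.
So ω_n = √0.6534 = 0.808 rad/s and ζ = 0.6770/(2·0.808) = 0.419.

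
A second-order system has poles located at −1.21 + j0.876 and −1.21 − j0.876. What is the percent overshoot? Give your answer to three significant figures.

%OS ≈ 1.30%

The poles are at −σ ± jω_d with σ = 1.21 and ω_d = 0.876, so ω_n = √(σ²+ω_d²) = 1.49 rad/s and ζ = σ/ω_n = 0.810.
%OS = 100 e^{−πζ/√(1−ζ²)} with ζ = 0.810 gives 1.30%.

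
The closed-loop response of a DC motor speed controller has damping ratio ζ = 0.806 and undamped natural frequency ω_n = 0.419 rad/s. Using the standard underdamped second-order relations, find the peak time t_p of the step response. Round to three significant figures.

t_p ≈ 12.7 s

The damped frequency is ω_d = ω_n√(1−ζ²) = 0.419·√(1−0.650) = 0.248 rad/s.
Peak time t_p = π/ω_d = π/0.248 = 12.7 s.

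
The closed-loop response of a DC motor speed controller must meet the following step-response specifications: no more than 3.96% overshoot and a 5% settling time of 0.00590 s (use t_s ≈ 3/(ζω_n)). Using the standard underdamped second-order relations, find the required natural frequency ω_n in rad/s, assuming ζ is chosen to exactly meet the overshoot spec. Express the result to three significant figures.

ω_n ≈ 709 rad/s

Inverting the overshoot relation: ζ = |ln 0.0396|/√(π² + ln²0.0396) = 0.717.
From t_s ≈ 3/(ζω_n): ω_n = 3/(ζ·t_s) = 3/(0.717·0.00590) = 709 rad/s.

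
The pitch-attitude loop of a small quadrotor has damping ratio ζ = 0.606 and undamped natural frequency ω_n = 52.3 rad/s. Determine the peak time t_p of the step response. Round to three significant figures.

The damped frequency is ω_d = ω_n√(1−ζ²) = 52.3·√(1−0.367) = 41.6 rad/s.
Peak time t_p = π/ω_d = π/41.6 = 0.0755 s.

t_p ≈ 0.0755 s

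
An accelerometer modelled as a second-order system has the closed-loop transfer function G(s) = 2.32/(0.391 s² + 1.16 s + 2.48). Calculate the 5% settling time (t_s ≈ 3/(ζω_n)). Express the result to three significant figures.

t_s ≈ 2.02 s

Dividing through by 0.391: denominator becomes s² + 2.967 s + 6.343.
So ω_n = √6.343 = 2.52 rad/s and ζ = 2.967/(2·2.52) = 0.589.
t_s ≈ 3/(ζω_n) = 2.02 s.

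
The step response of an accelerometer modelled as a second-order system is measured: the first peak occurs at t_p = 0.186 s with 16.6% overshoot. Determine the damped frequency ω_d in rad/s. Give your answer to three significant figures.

t_p = π/ω_d, so ω_d = π/0.186 = 16.9 rad/s.

ω_d ≈ 16.9 rad/s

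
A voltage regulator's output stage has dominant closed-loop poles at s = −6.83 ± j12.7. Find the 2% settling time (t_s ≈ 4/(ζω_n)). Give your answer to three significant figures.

t_s ≈ 0.586 s

For poles at −σ ± jω_d, ζω_n = σ = 6.83, so t_s ≈ 4/σ = 0.586 s.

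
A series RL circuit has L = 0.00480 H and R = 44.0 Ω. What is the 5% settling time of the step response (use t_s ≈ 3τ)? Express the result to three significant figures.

t_s ≈ 0.000327 s

τ = L/R = 0.00480/44.0 = 0.000109 s.
t_s ≈ 3τ = 0.000327 s.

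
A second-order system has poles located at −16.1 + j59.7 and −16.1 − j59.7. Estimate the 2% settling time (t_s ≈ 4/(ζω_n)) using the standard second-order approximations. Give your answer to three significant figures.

t_s ≈ 0.248 s

For poles at −σ ± jω_d, ζω_n = σ = 16.1, so t_s ≈ 4/σ = 0.248 s.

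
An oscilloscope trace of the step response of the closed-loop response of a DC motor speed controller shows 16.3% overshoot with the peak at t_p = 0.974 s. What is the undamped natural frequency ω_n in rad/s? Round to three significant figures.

ζ from %OS: ζ = |ln 0.163|/√(π²+ln²0.163) = 0.500.
t_p = π/ω_d ⇒ ω_d = 3.23 rad/s; then ω_n = ω_d/√(1−ζ²) = 3.72 rad/s.

ω_n ≈ 3.72 rad/s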